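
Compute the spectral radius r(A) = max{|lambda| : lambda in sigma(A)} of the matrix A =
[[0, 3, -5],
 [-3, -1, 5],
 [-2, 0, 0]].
r(A) ≈ 3.2285

The eigenvalues of A are the roots of its characteristic polynomial. With M = A (coefficients from the trace, the sum of principal 2x2 minors, and det A):
  p(λ) = det(λ I - M) = λ^3 + λ^2 - λ + 20.
No integer candidate from the rational root theorem (±divisors of 20) is a root, so the roots are irrational. The cubic discriminant is Δ = -11235 < 0, so there is one real root and a complex-conjugate pair. p(-4) = -24 and p(-3) = 5 have opposite signs, so a root lies in (-4, -3); Newton's method refines it to λ ≈ -3.2285. Dividing out (λ - (-3.2285)) leaves approximately λ^2 - 2.2285λ + 6.1948. For λ^2 - 2.2285λ + 6.1948 the discriminant is -19.8129. It is negative, so the remaining roots are the complex-conjugate pair λ ≈ 1.1143 ± 2.2256i. Their product equals the constant term, so |λ|^2 ≈ 6.1948 and |λ| ≈ 2.4889.
Thus the eigenvalues (to 4 decimals) are -3.2285 (modulus 3.2285); 1.1143 ± 2.2256i (modulus 2.4889). The spectral radius is the largest modulus: r(A) ≈ 3.2285. (Cross-check: r(A) ≤ ||A||_2 ≈ 7.9258; equality holds whenever A is normal, though it can also hold for some non-normal A.)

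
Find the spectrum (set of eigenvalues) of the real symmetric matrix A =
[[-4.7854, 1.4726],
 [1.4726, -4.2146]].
sigma(A) ≈ {-6, -3}

A is real symmetric, so its spectrum consists of real eigenvalues. Expanding the characteristic polynomial of the displayed matrix gives
  det(λ I - A) = p(λ) = λ^2 + (9)λ + (18).
Solving p(λ) = 0 yields eigenvalues ≈ -6, -3. (A is shown rounded to 4 decimals, so these recover the underlying integer eigenvalues to within that precision.)
Verification: the trace of A = -9 equals the sum of eigenvalues -9, and det(A) ≈ 18.0000 matches the eigenvalue product 18.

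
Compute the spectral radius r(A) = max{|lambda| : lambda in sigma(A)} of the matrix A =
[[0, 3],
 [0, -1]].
r(A) = 1

The eigenvalues of A are the roots of its characteristic polynomial. With M = A (coefficients from the trace and determinant):
  p(λ) = det(λ I - M) = λ^2 + λ.
For λ^2 + λ the discriminant is 1. It is a perfect square (1^2), so the roots are rational: λ = (-1 ± 1)/2 = 0, -1.
Thus the eigenvalues (to 4 decimals) are 0 (modulus 0); -1 (modulus 1). The spectral radius is the largest modulus: r(A) = 1. (Cross-check: r(A) ≤ ||A||_2 ≈ 3.1623; equality holds whenever A is normal, though it can also hold for some non-normal A.)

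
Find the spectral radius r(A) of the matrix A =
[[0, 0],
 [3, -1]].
r(A) = 1

The eigenvalues of A are the roots of its characteristic polynomial. With M = A (coefficients from the trace and determinant):
  p(λ) = det(λ I - M) = λ^2 + λ.
For λ^2 + λ the discriminant is 1. It is a perfect square (1^2), so the roots are rational: λ = (-1 ± 1)/2 = 0, -1.
Thus the eigenvalues (to 4 decimals) are 0 (modulus 0); -1 (modulus 1). The spectral radius is the largest modulus: r(A) = 1. (Cross-check: r(A) ≤ ||A||_2 ≈ 3.1623; equality holds whenever A is normal, though it can also hold for some non-normal A.)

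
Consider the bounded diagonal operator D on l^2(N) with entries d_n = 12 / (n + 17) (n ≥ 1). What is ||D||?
||D|| = 2/3 (attained at n = 1)

For D diagonal, ||D|| = sup_n |d_n| = sup_n 12/(n + 17). This is positive and strictly decreasing in n, so the supremum is attained at n = 1: d_1 = 12/(1 + 17) = 2/3. Hence ||D|| = 2/3.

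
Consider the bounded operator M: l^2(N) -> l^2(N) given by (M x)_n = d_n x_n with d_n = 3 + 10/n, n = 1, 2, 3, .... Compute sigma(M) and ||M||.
sigma(M) = {3 + 10/n : n ≥ 1} ∪ {3}; ||M|| = 13

A bounded diagonal operator on l^2 with diagonal entries d_n has spectrum equal to the closure of {d_n : n ≥ 1}: every d_n is an eigenvalue (with eigenvector e_n), so {d_n} ⊂ sigma(M); the spectrum is closed, so its closure is too; and for lambda not in the closure, (M - lambda I) has bounded inverse (the diagonal entries 1/(d_n - lambda) are bounded). For our sequence d_n = 3 + 10/n, n = 1, 2, 3, ...:
  - {d_n} = {3 + 10/n : n ≥ 1}; the only limit point is 3
  - closure = {3 + 10/n : n ≥ 1} ∪ {3}
For the norm: a diagonal operator has ||M|| = sup_n |d_n|. Here d_n = 3 + 10/n is positive and decreasing, so sup_n |d_n| = d_1 = 3 + 10 = 13. So ||M|| = 13.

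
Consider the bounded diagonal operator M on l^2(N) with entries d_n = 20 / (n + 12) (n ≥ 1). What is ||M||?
||M|| = 20/13 (attained at n = 1)

For M diagonal, ||M|| = sup_n |d_n| = sup_n 20/(n + 12). This is positive and strictly decreasing in n, so the supremum is attained at n = 1: d_1 = 20/(1 + 12) = 20/13. Hence ||M|| = 20/13.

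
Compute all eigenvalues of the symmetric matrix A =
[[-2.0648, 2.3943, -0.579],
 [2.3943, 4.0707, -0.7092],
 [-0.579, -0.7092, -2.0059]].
sigma(A) ≈ {-3, -2, 5}

A is real symmetric, so its spectrum consists of real eigenvalues. Expanding the characteristic polynomial of the displayed matrix gives
  det(λ I - A) = p(λ) = λ^3 + (0)λ^2 + (-19)λ + (-30).
Solving p(λ) = 0 yields eigenvalues ≈ -3, -2, 5. (A is shown rounded to 4 decimals, so these recover the underlying integer eigenvalues to within that precision.)
Verification: the trace of A = 0 equals the sum of eigenvalues 0, and det(A) ≈ 29.9993 matches the eigenvalue product 30.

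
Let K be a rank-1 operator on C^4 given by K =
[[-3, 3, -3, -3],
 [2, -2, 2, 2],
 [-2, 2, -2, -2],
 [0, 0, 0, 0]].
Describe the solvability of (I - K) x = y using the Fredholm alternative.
(I - K) is invertible (det(I - K) = 8 ≠ 0), so for every y in C^4 the equation (I - K) x = y has a unique solution.

K has rank 1, so it is an outer product K = u v^T: every row of K is a multiple of one row vector. Reading off the entries, u = (-3, 2, -2, 0) and v = (1, -1, 1, 1) (row i of K equals u_i·v^T). A rank-one matrix u v^T satisfies K u = u (v·u) and kills the (3)-dimensional subspace v^⊥, so its characteristic polynomial is lambda^3 (lambda - v·u) with v·u = tr K = -7. Hence the eigenvalues of I - K are 1 (multiplicity 3) and 1 - (-7) = 8, so det(I - K) = 8. (Direct check: I - K =
[[4, -3, 3, 3],
 [-2, 3, -2, -2],
 [2, -2, 3, 2],
 [0, 0, 0, 1]]
has determinant 8.) The finite-dimensional Fredholm alternative says: either (I - K) is invertible, or ker(I - K) ≠ {0} and then range(I - K) = ker((I - K)^*)^⊥, with dim ker(I - K) = dim ker((I - K)^*). Since det(I - K) ≠ 0, 1 is not an eigenvalue of K and ker(I - K) = {0}, so we are in the first case: for every y there is a unique x = (I - K)^(-1) y. Explicitly, by the Sherman–Morrison formula, (I - u v^T)^(-1) = I + u v^T/(1 - v·u), i.e. (I - K)^(-1) = I + K/(8).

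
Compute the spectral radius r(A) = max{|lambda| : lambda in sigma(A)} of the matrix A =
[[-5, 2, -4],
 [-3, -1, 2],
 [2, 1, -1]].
r(A) ≈ 5.1112

The eigenvalues of A are the roots of its characteristic polynomial. With M = A (coefficients from the trace, the sum of principal 2x2 minors, and det A):
  p(λ) = det(λ I - M) = λ^3 + 7λ^2 + 23λ - 11.
No integer candidate from the rational root theorem (±divisors of 11) is a root, so the roots are irrational. The cubic discriminant is Δ = -42800 < 0, so there is one real root and a complex-conjugate pair. p(0) = -11 and p(1) = 20 have opposite signs, so a root lies in (0, 1); Newton's method refines it to λ ≈ 0.4211. Dividing out (λ - (0.4211)) leaves approximately λ^2 + 7.4211λ + 26.1247. For λ^2 + 7.4211λ + 26.1247 the discriminant is -49.4267. It is negative, so the remaining roots are the complex-conjugate pair λ ≈ -3.7105 ± 3.5152i. Their product equals the constant term, so |λ|^2 ≈ 26.1247 and |λ| ≈ 5.1112.
Thus the eigenvalues (to 4 decimals) are 0.4211 (modulus 0.4211); -3.7105 ± 3.5152i (modulus 5.1112). The spectral radius is the largest modulus: r(A) ≈ 5.1112. (Cross-check: r(A) ≤ ||A||_2 ≈ 6.8213; equality holds whenever A is normal, though it can also hold for some non-normal A.)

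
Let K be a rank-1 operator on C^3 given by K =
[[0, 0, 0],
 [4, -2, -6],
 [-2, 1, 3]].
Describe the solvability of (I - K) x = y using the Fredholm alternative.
(I - K) is singular (det(I - K) = 0, i.e. 1 ∈ sigma(K)). (I - K) x = y is solvable iff y ⊥ ker((I - K)^*) = span{(-2, 1, 3)}, i.e. iff -2y_1 + y_2 + 3y_3 = 0. When solvable, the solutions are x = y + c·(0, -2, 1), c arbitrary (ker(I - K) = span{(0, -2, 1)}, dimension 1).

K has rank 1, so it is an outer product K = u v^T: every row of K is a multiple of one row vector. Reading off the entries, u = (0, -2, 1) and v = (-2, 1, 3) (row i of K equals u_i·v^T). A rank-one matrix u v^T satisfies K u = u (v·u) and kills the (2)-dimensional subspace v^⊥, so its characteristic polynomial is lambda^2 (lambda - v·u) with v·u = tr K = 1. Hence the eigenvalues of I - K are 1 (multiplicity 2) and 1 - (1) = 0, so det(I - K) = 0. (Direct check: I - K =
[[1, 0, 0],
 [-4, 3, 6],
 [2, -1, -2]]
has determinant 0.) So 1 is an eigenvalue of K and (I - K) is not invertible. The finite-dimensional Fredholm alternative says: either (I - K) is invertible, or ker(I - K) ≠ {0} and then range(I - K) = ker((I - K)^*)^⊥, with dim ker(I - K) = dim ker((I - K)^*). We are in the second case, so we need both kernels. Kernel of I - K: (I - K) u = u - u (v·u) = u - u = 0, so ker(I - K) = span{u} = span{(0, -2, 1)} (it is exactly 1-dimensional because rank(I - K) = 2). Kernel of the adjoint: K is real, so (I - K)^* = I - K^T = I - v u^T, and (I - v u^T) v = v - v (u·v) = 0; hence ker((I - K)^*) = span{v} = span{(-2, 1, 3)}. Therefore (I - K) x = y is solvable iff <y, v> = 0, i.e. iff -2y_1 + y_2 + 3y_3 = 0. When this holds, K y = u (v·y) = 0, so (I - K) y = y and x = y is a particular solution; the full solution set is the line x = y + c·u = y + c·(0, -2, 1), c ∈ C.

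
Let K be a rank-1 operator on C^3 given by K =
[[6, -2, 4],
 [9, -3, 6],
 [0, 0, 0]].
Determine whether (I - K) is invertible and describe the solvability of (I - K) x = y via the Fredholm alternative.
(I - K) is invertible (det(I - K) = -2 ≠ 0), so for every y in C^3 the equation (I - K) x = y has a unique solution.

K has rank 1, so it is an outer product K = u v^T: every row of K is a multiple of one row vector. Reading off the entries, u = (-2, -3, 0) and v = (-3, 1, -2) (row i of K equals u_i·v^T). A rank-one matrix u v^T satisfies K u = u (v·u) and kills the (2)-dimensional subspace v^⊥, so its characteristic polynomial is lambda^2 (lambda - v·u) with v·u = tr K = 3. Hence the eigenvalues of I - K are 1 (multiplicity 2) and 1 - (3) = -2, so det(I - K) = -2. (Direct check: I - K =
[[-5, 2, -4],
 [-9, 4, -6],
 [0, 0, 1]]
has determinant -2.) The finite-dimensional Fredholm alternative says: either (I - K) is invertible, or ker(I - K) ≠ {0} and then range(I - K) = ker((I - K)^*)^⊥, with dim ker(I - K) = dim ker((I - K)^*). Since det(I - K) ≠ 0, 1 is not an eigenvalue of K and ker(I - K) = {0}, so we are in the first case: for every y there is a unique x = (I - K)^(-1) y. Explicitly, by the Sherman–Morrison formula, (I - u v^T)^(-1) = I + u v^T/(1 - v·u), i.e. (I - K)^(-1) = I + K/(-2).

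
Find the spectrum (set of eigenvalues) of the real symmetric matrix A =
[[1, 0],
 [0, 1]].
sigma(A) ≈ {1} (1 with multiplicity 2)

A is real symmetric, so its spectrum consists of real eigenvalues. Expanding the characteristic polynomial of the displayed matrix gives
  det(λ I - A) = p(λ) = λ^2 + (-2)λ + (1).
Solving p(λ) = 0 yields eigenvalues ≈ 1, 1. (A is shown rounded to 4 decimals, so these recover the underlying integer eigenvalues to within that precision.)
Verification: the trace of A = 2 equals the sum of eigenvalues 2, and det(A) ≈ 1.0000 matches the eigenvalue product 1.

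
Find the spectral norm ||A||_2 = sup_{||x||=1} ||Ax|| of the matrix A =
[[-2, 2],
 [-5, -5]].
||A||_2 = sqrt(50) ≈ 7.0711 (= sqrt(largest eigenvalue of A^T A))

||A||_2 = sigma_max(A) = sqrt(lambda_max(A^T A)). Form the symmetric matrix M = A^T A =
[[29, 21],
 [21, 29]].
Its characteristic polynomial (trace, determinant of M give the coefficients) is
  p(λ) = det(λ I - M) = λ^2 - 58λ + 400.
For λ^2 - 58λ + 400 the discriminant is 1764. It is a perfect square (42^2), so the roots are rational: λ = (58 ± 42)/2 = 50, 8.
So the eigenvalues of A^T A are ≈ 8, 50 (all ≥ 0, as they must be for A^T A). The largest is λ_max = 50, hence ||A||_2 = sqrt(λ_max) = sqrt(50) ≈ 7.0711.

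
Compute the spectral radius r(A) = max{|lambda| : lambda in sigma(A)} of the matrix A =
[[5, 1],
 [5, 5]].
r(A) = (10 + sqrt(20))/2 ≈ 7.2361

The eigenvalues of A are the roots of its characteristic polynomial. With M = A (coefficients from the trace and determinant):
  p(λ) = det(λ I - M) = λ^2 - 10λ + 20.
For λ^2 - 10λ + 20 the discriminant is 20. It is nonnegative but not a perfect square, so the roots are real and irrational: λ = (10 ± sqrt(20))/2 ≈ 7.2361, 2.7639.
Thus the eigenvalues (to 4 decimals) are 7.2361 (modulus 7.2361); 2.7639 (modulus 2.7639). The spectral radius is the largest modulus: r(A) = (10 + sqrt(20))/2 ≈ 7.2361. (Cross-check: r(A) ≤ ||A||_2 ≈ 8.3852; equality holds whenever A is normal, though it can also hold for some non-normal A.)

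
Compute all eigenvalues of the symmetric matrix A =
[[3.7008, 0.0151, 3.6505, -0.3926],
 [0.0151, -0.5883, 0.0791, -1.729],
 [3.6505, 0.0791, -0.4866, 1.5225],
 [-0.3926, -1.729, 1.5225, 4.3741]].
sigma(A) ≈ {-3, -1, 5, 6}

A is real symmetric, so its spectrum consists of real eigenvalues. Expanding the characteristic polynomial of the displayed matrix gives
  det(λ I - A) = p(λ) = λ^4 + (-7)λ^3 + (-11)λ^2 + (87)λ + (90.0044).
Solving p(λ) = 0 yields eigenvalues ≈ -3, -1, 5, 6. (A is shown rounded to 4 decimals, so these recover the underlying integer eigenvalues to within that precision.)
Verification: the trace of A = 7 equals the sum of eigenvalues 7, and det(A) ≈ 90.0044 matches the eigenvalue product 90.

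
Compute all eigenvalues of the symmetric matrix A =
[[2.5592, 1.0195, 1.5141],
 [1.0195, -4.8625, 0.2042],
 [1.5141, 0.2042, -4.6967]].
sigma(A) ≈ {-5, 3} (-5 with multiplicity 2)

A is real symmetric, so its spectrum consists of real eigenvalues. Expanding the characteristic polynomial of the displayed matrix gives
  det(λ I - A) = p(λ) = λ^3 + (7)λ^2 + (-5)λ + (-74.9989).
Solving p(λ) = 0 yields eigenvalues ≈ -5, -5, 3. (A is shown rounded to 4 decimals, so these recover the underlying integer eigenvalues to within that precision.)
Verification: the trace of A = -7 equals the sum of eigenvalues -7, and det(A) ≈ 74.9989 matches the eigenvalue product 75.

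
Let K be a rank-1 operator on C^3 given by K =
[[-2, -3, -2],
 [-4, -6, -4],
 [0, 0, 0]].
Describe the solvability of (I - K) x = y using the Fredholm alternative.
(I - K) is invertible (det(I - K) = 9 ≠ 0), so for every y in C^3 the equation (I - K) x = y has a unique solution.

K has rank 1, so it is an outer product K = u v^T: every row of K is a multiple of one row vector. Reading off the entries, u = (1, 2, 0) and v = (-2, -3, -2) (row i of K equals u_i·v^T). A rank-one matrix u v^T satisfies K u = u (v·u) and kills the (2)-dimensional subspace v^⊥, so its characteristic polynomial is lambda^2 (lambda - v·u) with v·u = tr K = -8. Hence the eigenvalues of I - K are 1 (multiplicity 2) and 1 - (-8) = 9, so det(I - K) = 9. (Direct check: I - K =
[[3, 3, 2],
 [4, 7, 4],
 [0, 0, 1]]
has determinant 9.) The finite-dimensional Fredholm alternative says: either (I - K) is invertible, or ker(I - K) ≠ {0} and then range(I - K) = ker((I - K)^*)^⊥, with dim ker(I - K) = dim ker((I - K)^*). Since det(I - K) ≠ 0, 1 is not an eigenvalue of K and ker(I - K) = {0}, so we are in the first case: for every y there is a unique x = (I - K)^(-1) y. Explicitly, by the Sherman–Morrison formula, (I - u v^T)^(-1) = I + u v^T/(1 - v·u), i.e. (I - K)^(-1) = I + K/(9).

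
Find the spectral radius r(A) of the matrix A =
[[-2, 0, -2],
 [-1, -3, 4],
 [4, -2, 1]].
r(A) ≈ 3.691

The eigenvalues of A are the roots of its characteristic polynomial. With M = A (coefficients from the trace, the sum of principal 2x2 minors, and det A):
  p(λ) = det(λ I - M) = λ^3 + 4λ^2 + 17λ + 38.
No integer candidate from the rational root theorem (±divisors of 38) is a root, so the roots are irrational. The cubic discriminant is Δ = -17232 < 0, so there is one real root and a complex-conjugate pair. p(-3) = -4 and p(-2) = 12 have opposite signs, so a root lies in (-3, -2); Newton's method refines it to λ ≈ -2.7894. Dividing out (λ - (-2.7894)) leaves approximately λ^2 + 1.2106λ + 13.6231. For λ^2 + 1.2106λ + 13.6231 the discriminant is -53.0269. It is negative, so the remaining roots are the complex-conjugate pair λ ≈ -0.6053 ± 3.641i. Their product equals the constant term, so |λ|^2 ≈ 13.6231 and |λ| ≈ 3.691.
Thus the eigenvalues (to 4 decimals) are -2.7894 (modulus 2.7894); -0.6053 ± 3.641i (modulus 3.691). The spectral radius is the largest modulus: r(A) ≈ 3.691. (Cross-check: r(A) ≤ ||A||_2 ≈ 5.8686; equality holds whenever A is normal, though it can also hold for some non-normal A.)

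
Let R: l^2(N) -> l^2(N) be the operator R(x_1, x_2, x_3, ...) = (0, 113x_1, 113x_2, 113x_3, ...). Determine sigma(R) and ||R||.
sigma(R) = closed disk {z in C : |z| ≤ 113}; ||R|| = 113

Note R = 113·U where U is the unit right shift (U x)_k = x_{k-1} (with x_0 := 0); so ||R|| = 113||U|| and sigma(R) = 113·sigma(U). ||R x||^2 = sum_{k≥1} |113x_k|^2 = 12769||x||^2, so ||R|| = 113 and sigma(R) ⊂ {|z| ≤ 113}. For any |lambda| < 113, the equation (R - lambda I) x = 0 forces x_1 = 0, then 113x_k = lambda x_{k+1} ⇒ x = 0, so R has no eigenvalues. But (R - lambda I) is not surjective for |lambda| < 113: solving (R - lambda I) x = e_1 would require x_n proportional to (lambda/113)^(-n), which is not in l^2. So every |lambda| < 113 lies in the residual spectrum. The boundary |lambda| = 113 is in the approximate point spectrum (the spectrum is closed). Hence sigma(R) is the closed disk of radius 113.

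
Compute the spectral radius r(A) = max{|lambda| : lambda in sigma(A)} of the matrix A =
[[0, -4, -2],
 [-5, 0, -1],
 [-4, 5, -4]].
r(A) ≈ 5.0431

The eigenvalues of A are the roots of its characteristic polynomial. With M = A (coefficients from the trace, the sum of principal 2x2 minors, and det A):
  p(λ) = det(λ I - M) = λ^3 + 4λ^2 - 23λ - 114.
No integer candidate from the rational root theorem (±divisors of 114) is a root, so the roots are irrational. The cubic discriminant is Δ = -75792 < 0, so there is one real root and a complex-conjugate pair. p(5) = -4 and p(6) = 108 have opposite signs, so a root lies in (5, 6); Newton's method refines it to λ ≈ 5.0431. Dividing out (λ - (5.0431)) leaves approximately λ^2 + 9.0431λ + 22.6052. For λ^2 + 9.0431λ + 22.6052 the discriminant is -8.6431. It is negative, so the remaining roots are the complex-conjugate pair λ ≈ -4.5215 ± 1.47i. Their product equals the constant term, so |λ|^2 ≈ 22.6052 and |λ| ≈ 4.7545.
Thus the eigenvalues (to 4 decimals) are 5.0431 (modulus 5.0431); -4.5215 ± 1.47i (modulus 4.7545). The spectral radius is the largest modulus: r(A) ≈ 5.0431. (Cross-check: r(A) ≤ ||A||_2 ≈ 8.4778; equality holds whenever A is normal, though it can also hold for some non-normal A.)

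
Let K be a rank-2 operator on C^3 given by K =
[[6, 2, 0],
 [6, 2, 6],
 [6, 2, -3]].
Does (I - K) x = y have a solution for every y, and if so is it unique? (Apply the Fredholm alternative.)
(I - K) is invertible (det(I - K) = -40 ≠ 0), so for every y in C^3 the equation (I - K) x = y has a unique solution.

K has rank 2 and factors as K = U V^T = u1 v1^T + u2 v2^T with u1 = (2, 2, 2), v1 = (3, 1, 3), u2 = (2, 0, 3), v2 = (0, 0, -3) (multiplying out reproduces the displayed K). The nonzero eigenvalues of U V^T coincide with those of the 2 x 2 matrix G = V^T U = [[v1·u1, v1·u2], [v2·u1, v2·u2]] = [[14, 15], [-6, -9]], and by the Sylvester determinant identity det(I_3 - U V^T) = det(I_2 - V^T U) = det([[-13, -15], [6, 10]]) = (-13)(10) - (-15)(6) = -40. (Direct check: I - K =
[[-5, -2, 0],
 [-6, -1, -6],
 [-6, -2, 4]]
has determinant -40.) The finite-dimensional Fredholm alternative says: either (I - K) is invertible, or ker(I - K) ≠ {0} and then range(I - K) = ker((I - K)^*)^⊥, with dim ker(I - K) = dim ker((I - K)^*). Since det(I - K) ≠ 0, 1 is not an eigenvalue of K and ker(I - K) = {0}, so we are in the first case: for every y there is a unique x = (I - K)^(-1) y. (Explicitly, by the Woodbury identity, (I - U V^T)^(-1) = I + U (I_2 - G)^(-1) V^T.)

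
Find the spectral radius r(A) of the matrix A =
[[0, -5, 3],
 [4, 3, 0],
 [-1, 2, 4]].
r(A) ≈ 4.9136

The eigenvalues of A are the roots of its characteristic polynomial. With M = A (coefficients from the trace, the sum of principal 2x2 minors, and det A):
  p(λ) = det(λ I - M) = λ^3 - 7λ^2 + 35λ - 113.
No integer candidate from the rational root theorem (±divisors of 113) is a root, so the roots are irrational. The cubic discriminant is Δ = -112944 < 0, so there is one real root and a complex-conjugate pair. p(4) = -21 and p(5) = 12 have opposite signs, so a root lies in (4, 5); Newton's method refines it to λ ≈ 4.6804. Dividing out (λ - (4.6804)) leaves approximately λ^2 - 2.3196λ + 24.1433. For λ^2 - 2.3196λ + 24.1433 the discriminant is -91.1926. It is negative, so the remaining roots are the complex-conjugate pair λ ≈ 1.1598 ± 4.7747i. Their product equals the constant term, so |λ|^2 ≈ 24.1433 and |λ| ≈ 4.9136.
Thus the eigenvalues (to 4 decimals) are 4.6804 (modulus 4.6804); 1.1598 ± 4.7747i (modulus 4.9136). The spectral radius is the largest modulus: r(A) ≈ 4.9136. (Cross-check: r(A) ≤ ||A||_2 ≈ 6.7207; equality holds whenever A is normal, though it can also hold for some non-normal A.)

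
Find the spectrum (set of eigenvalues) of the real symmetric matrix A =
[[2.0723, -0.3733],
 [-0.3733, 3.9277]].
sigma(A) ≈ {2, 4}

A is real symmetric, so its spectrum consists of real eigenvalues. Expanding the characteristic polynomial of the displayed matrix gives
  det(λ I - A) = p(λ) = λ^2 + (-6)λ + (8).
Solving p(λ) = 0 yields eigenvalues ≈ 2, 4. (A is shown rounded to 4 decimals, so these recover the underlying integer eigenvalues to within that precision.)
Verification: the trace of A = 6 equals the sum of eigenvalues 6, and det(A) ≈ 8.0000 matches the eigenvalue product 8.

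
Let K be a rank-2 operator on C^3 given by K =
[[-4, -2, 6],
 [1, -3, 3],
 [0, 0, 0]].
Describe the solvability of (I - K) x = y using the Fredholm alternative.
(I - K) is invertible (det(I - K) = 22 ≠ 0), so for every y in C^3 the equation (I - K) x = y has a unique solution.

K has rank 2 and factors as K = U V^T = u1 v1^T + u2 v2^T with u1 = (2, 0, 0), v1 = (-2, -1, 3), u2 = (0, 1, 0), v2 = (1, -3, 3) (multiplying out reproduces the displayed K). The nonzero eigenvalues of U V^T coincide with those of the 2 x 2 matrix G = V^T U = [[v1·u1, v1·u2], [v2·u1, v2·u2]] = [[-4, -1], [2, -3]], and by the Sylvester determinant identity det(I_3 - U V^T) = det(I_2 - V^T U) = det([[5, 1], [-2, 4]]) = (5)(4) - (1)(-2) = 22. (Direct check: I - K =
[[5, 2, -6],
 [-1, 4, -3],
 [0, 0, 1]]
has determinant 22.) The finite-dimensional Fredholm alternative says: either (I - K) is invertible, or ker(I - K) ≠ {0} and then range(I - K) = ker((I - K)^*)^⊥, with dim ker(I - K) = dim ker((I - K)^*). Since det(I - K) ≠ 0, 1 is not an eigenvalue of K and ker(I - K) = {0}, so we are in the first case: for every y there is a unique x = (I - K)^(-1) y. (Explicitly, by the Woodbury identity, (I - U V^T)^(-1) = I + U (I_2 - G)^(-1) V^T.)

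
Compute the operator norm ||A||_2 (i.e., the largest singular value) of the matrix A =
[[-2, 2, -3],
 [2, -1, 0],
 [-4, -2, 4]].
||A||_2 ≈ 6.2706 (= sqrt(largest eigenvalue of A^T A))

||A||_2 = sigma_max(A) = sqrt(lambda_max(A^T A)). Form the symmetric matrix M = A^T A =
[[24, 2, -10],
 [2, 9, -14],
 [-10, -14, 25]].
Its characteristic polynomial (trace, sum of principal 2x2 minors, determinant of M give the coefficients) is
  p(λ) = det(λ I - M) = λ^3 - 58λ^2 + 741λ - 256.
No integer candidate from the rational root theorem (±divisors of 256) is a root, so the roots are irrational. The cubic discriminant is Δ = 216110864 > 0, so there are three distinct real roots. p(0) = -256 and p(1) = 428 have opposite signs, so a root lies in (0, 1); Newton's method refines it to λ ≈ 0.3553. p(18) = 122 and p(19) = -256 have opposite signs, so a root lies in (18, 19); Newton's method refines it to λ ≈ 18.3243. p(39) = -256 and p(40) = 584 have opposite signs, so a root lies in (39, 40); Newton's method refines it to λ ≈ 39.3204. Check (Vieta): the three roots sum to 58, matching tr M = 58.
So the eigenvalues of A^T A are ≈ 0.3553, 18.3243, 39.3204 (all ≥ 0, as they must be for A^T A). The largest is λ_max ≈ 39.3204, hence ||A||_2 = sqrt(λ_max) ≈ 6.2706.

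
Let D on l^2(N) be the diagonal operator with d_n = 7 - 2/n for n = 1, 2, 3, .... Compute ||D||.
||D|| = 7

For a diagonal operator on l^2 with entries d_n, ||D|| = sup_n |d_n|. Here d_1 = 5, d_2 = 6, ..., and d_n = 7 - 2/n increases monotonically toward 7. All terms lie in [5, 7), so |d_n| = d_n and the supremum is the limit 7, which is not attained by any individual d_n. Hence ||D|| = 7.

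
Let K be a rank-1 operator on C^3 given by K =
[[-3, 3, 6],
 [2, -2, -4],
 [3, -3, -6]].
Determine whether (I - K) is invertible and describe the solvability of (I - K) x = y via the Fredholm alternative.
(I - K) is invertible (det(I - K) = 12 ≠ 0), so for every y in C^3 the equation (I - K) x = y has a unique solution.

K has rank 1, so it is an outer product K = u v^T: every row of K is a multiple of one row vector. Reading off the entries, u = (3, -2, -3) and v = (-1, 1, 2) (row i of K equals u_i·v^T). A rank-one matrix u v^T satisfies K u = u (v·u) and kills the (2)-dimensional subspace v^⊥, so its characteristic polynomial is lambda^2 (lambda - v·u) with v·u = tr K = -11. Hence the eigenvalues of I - K are 1 (multiplicity 2) and 1 - (-11) = 12, so det(I - K) = 12. (Direct check: I - K =
[[4, -3, -6],
 [-2, 3, 4],
 [-3, 3, 7]]
has determinant 12.) The finite-dimensional Fredholm alternative says: either (I - K) is invertible, or ker(I - K) ≠ {0} and then range(I - K) = ker((I - K)^*)^⊥, with dim ker(I - K) = dim ker((I - K)^*). Since det(I - K) ≠ 0, 1 is not an eigenvalue of K and ker(I - K) = {0}, so we are in the first case: for every y there is a unique x = (I - K)^(-1) y. Explicitly, by the Sherman–Morrison formula, (I - u v^T)^(-1) = I + u v^T/(1 - v·u), i.e. (I - K)^(-1) = I + K/(12).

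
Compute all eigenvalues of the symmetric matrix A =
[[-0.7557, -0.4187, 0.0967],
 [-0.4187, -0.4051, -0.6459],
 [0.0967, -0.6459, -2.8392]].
sigma(A) ≈ {-3, -1, 0}

A is real symmetric, so its spectrum consists of real eigenvalues. Expanding the characteristic polynomial of the displayed matrix gives
  det(λ I - A) = p(λ) = λ^3 + (4)λ^2 + (3)λ + (0).
Solving p(λ) = 0 yields eigenvalues ≈ -3, -1, 0. (A is shown rounded to 4 decimals, so these recover the underlying integer eigenvalues to within that precision.)
Verification: the trace of A = -4 equals the sum of eigenvalues -4, and det(A) ≈ -0.0001 matches the eigenvalue product 0.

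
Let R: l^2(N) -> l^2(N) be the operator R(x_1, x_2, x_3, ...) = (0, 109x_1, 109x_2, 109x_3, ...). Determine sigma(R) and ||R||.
sigma(R) = closed disk {z in C : |z| ≤ 109}; ||R|| = 109

Note R = 109·U where U is the unit right shift (U x)_k = x_{k-1} (with x_0 := 0); so ||R|| = 109||U|| and sigma(R) = 109·sigma(U). ||R x||^2 = sum_{k≥1} |109x_k|^2 = 11881||x||^2, so ||R|| = 109 and sigma(R) ⊂ {|z| ≤ 109}. For any |lambda| < 109, the equation (R - lambda I) x = 0 forces x_1 = 0, then 109x_k = lambda x_{k+1} ⇒ x = 0, so R has no eigenvalues. But (R - lambda I) is not surjective for |lambda| < 109: solving (R - lambda I) x = e_1 would require x_n proportional to (lambda/109)^(-n), which is not in l^2. So every |lambda| < 109 lies in the residual spectrum. The boundary |lambda| = 109 is in the approximate point spectrum (the spectrum is closed). Hence sigma(R) is the closed disk of radius 109.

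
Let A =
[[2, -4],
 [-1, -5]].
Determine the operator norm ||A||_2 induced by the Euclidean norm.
||A||_2 = sqrt((46 + sqrt(1332))/2) ≈ 6.4225 (= sqrt(largest eigenvalue of A^T A))

||A||_2 = sigma_max(A) = sqrt(lambda_max(A^T A)). Form the symmetric matrix M = A^T A =
[[5, -3],
 [-3, 41]].
Its characteristic polynomial (trace, determinant of M give the coefficients) is
  p(λ) = det(λ I - M) = λ^2 - 46λ + 196.
For λ^2 - 46λ + 196 the discriminant is 1332. It is nonnegative but not a perfect square, so the roots are real and irrational: λ = (46 ± sqrt(1332))/2 ≈ 41.2483, 4.7517.
So the eigenvalues of A^T A are ≈ 4.7517, 41.2483 (all ≥ 0, as they must be for A^T A). The largest is λ_max = (46 + sqrt(1332))/2 ≈ 41.2483, hence ||A||_2 = sqrt(λ_max) = sqrt((46 + sqrt(1332))/2) ≈ 6.4225.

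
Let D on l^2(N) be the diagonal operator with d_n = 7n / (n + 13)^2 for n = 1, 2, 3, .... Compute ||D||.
||D|| = 7/52 (attained at n = 13)

For D diagonal, ||D|| = sup_n |d_n|. Treat f(x) = 7x / (x + 13)^2 for real x > 0. By the quotient rule, f'(x) = 7(13 - x)/(x + 13)^3, which is positive for x < 13 and negative for x > 13. So f has a unique maximum at x = 13, and since 13 is a positive integer, the supremum over n ≥ 1 is attained at n = 13: d_13 = 7·13/(13 + 13)^2 = 7·13/676 = 7/52. Hence ||D|| = 7/52.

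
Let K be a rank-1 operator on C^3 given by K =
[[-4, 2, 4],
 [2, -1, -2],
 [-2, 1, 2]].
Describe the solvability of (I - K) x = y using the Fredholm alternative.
(I - K) is invertible (det(I - K) = 4 ≠ 0), so for every y in C^3 the equation (I - K) x = y has a unique solution.

K has rank 1, so it is an outer product K = u v^T: every row of K is a multiple of one row vector. Reading off the entries, u = (-2, 1, -1) and v = (2, -1, -2) (row i of K equals u_i·v^T). A rank-one matrix u v^T satisfies K u = u (v·u) and kills the (2)-dimensional subspace v^⊥, so its characteristic polynomial is lambda^2 (lambda - v·u) with v·u = tr K = -3. Hence the eigenvalues of I - K are 1 (multiplicity 2) and 1 - (-3) = 4, so det(I - K) = 4. (Direct check: I - K =
[[5, -2, -4],
 [-2, 2, 2],
 [2, -1, -1]]
has determinant 4.) The finite-dimensional Fredholm alternative says: either (I - K) is invertible, or ker(I - K) ≠ {0} and then range(I - K) = ker((I - K)^*)^⊥, with dim ker(I - K) = dim ker((I - K)^*). Since det(I - K) ≠ 0, 1 is not an eigenvalue of K and ker(I - K) = {0}, so we are in the first case: for every y there is a unique x = (I - K)^(-1) y. Explicitly, by the Sherman–Morrison formula, (I - u v^T)^(-1) = I + u v^T/(1 - v·u), i.e. (I - K)^(-1) = I + K/(4).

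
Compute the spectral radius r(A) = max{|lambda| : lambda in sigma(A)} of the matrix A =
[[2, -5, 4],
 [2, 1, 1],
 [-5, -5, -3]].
r(A) ≈ 5.3424

The eigenvalues of A are the roots of its characteristic polynomial. With M = A (coefficients from the trace, the sum of principal 2x2 minors, and det A):
  p(λ) = det(λ I - M) = λ^3 + 28λ + 21.
No integer candidate from the rational root theorem (±divisors of 21) is a root, so the roots are irrational. The cubic discriminant is Δ = -99715 < 0, so there is one real root and a complex-conjugate pair. p(-1) = -8 and p(0) = 21 have opposite signs, so a root lies in (-1, 0); Newton's method refines it to λ ≈ -0.7358. Dividing out (λ - (-0.7358)) leaves approximately λ^2 - 0.7358λ + 28.5414. For λ^2 - 0.7358λ + 28.5414 the discriminant is -113.6241. It is negative, so the remaining roots are the complex-conjugate pair λ ≈ 0.3679 ± 5.3297i. Their product equals the constant term, so |λ|^2 ≈ 28.5414 and |λ| ≈ 5.3424.
Thus the eigenvalues (to 4 decimals) are -0.7358 (modulus 0.7358); 0.3679 ± 5.3297i (modulus 5.3424). The spectral radius is the largest modulus: r(A) ≈ 5.3424. (Cross-check: r(A) ≤ ||A||_2 ≈ 8.0459; equality holds whenever A is normal, though it can also hold for some non-normal A.)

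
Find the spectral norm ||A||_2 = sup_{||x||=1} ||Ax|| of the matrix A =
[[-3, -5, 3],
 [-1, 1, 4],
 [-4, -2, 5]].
||A||_2 ≈ 9.4043 (= sqrt(largest eigenvalue of A^T A))

||A||_2 = sigma_max(A) = sqrt(lambda_max(A^T A)). Form the symmetric matrix M = A^T A =
[[26, 22, -33],
 [22, 30, -21],
 [-33, -21, 50]].
Its characteristic polynomial (trace, sum of principal 2x2 minors, determinant of M give the coefficients) is
  p(λ) = det(λ I - M) = λ^3 - 106λ^2 + 1566λ - 1156.
No integer candidate from the rational root theorem (±divisors of 1156) is a root, so the roots are irrational. The cubic discriminant is Δ = 10103819744 > 0, so there are three distinct real roots. p(0) = -1156 and p(1) = 305 have opposite signs, so a root lies in (0, 1); Newton's method refines it to λ ≈ 0.779. p(16) = 860 and p(17) = -255 have opposite signs, so a root lies in (16, 17); Newton's method refines it to λ ≈ 16.78. p(88) = -2740 and p(89) = 3561 have opposite signs, so a root lies in (88, 89); Newton's method refines it to λ ≈ 88.4411. Check (Vieta): the three roots sum to 106, matching tr M = 106.
So the eigenvalues of A^T A are ≈ 0.779, 16.78, 88.4411 (all ≥ 0, as they must be for A^T A). The largest is λ_max ≈ 88.4411, hence ||A||_2 = sqrt(λ_max) ≈ 9.4043.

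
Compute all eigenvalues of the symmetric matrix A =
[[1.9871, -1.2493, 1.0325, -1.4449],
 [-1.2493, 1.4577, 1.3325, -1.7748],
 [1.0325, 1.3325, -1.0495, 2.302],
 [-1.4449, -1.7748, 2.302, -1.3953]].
sigma(A) ≈ {-5, 1, 2, 3}

A is real symmetric, so its spectrum consists of real eigenvalues. Expanding the characteristic polynomial of the displayed matrix gives
  det(λ I - A) = p(λ) = λ^4 + (-1)λ^3 + (-19)λ^2 + (49)λ + (-30).
Solving p(λ) = 0 yields eigenvalues ≈ -5, 1, 2, 3. (A is shown rounded to 4 decimals, so these recover the underlying integer eigenvalues to within that precision.)
Verification: the trace of A = 1 equals the sum of eigenvalues 1, and det(A) ≈ -30.0010 matches the eigenvalue product -30.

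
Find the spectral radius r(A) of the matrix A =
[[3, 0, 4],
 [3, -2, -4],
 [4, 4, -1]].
r(A) ≈ 5.5721

The eigenvalues of A are the roots of its characteristic polynomial. With M = A (coefficients from the trace, the sum of principal 2x2 minors, and det A):
  p(λ) = det(λ I - M) = λ^3 - 7λ - 134.
No integer candidate from the rational root theorem (±divisors of 134) is a root, so the roots are irrational. The cubic discriminant is Δ = -483440 < 0, so there is one real root and a complex-conjugate pair. p(5) = -44 and p(6) = 40 have opposite signs, so a root lies in (5, 6); Newton's method refines it to λ ≈ 5.5721. Dividing out (λ - (5.5721)) leaves approximately λ^2 + 5.5721λ + 24.0484. For λ^2 + 5.5721λ + 24.0484 the discriminant is -65.1451. It is negative, so the remaining roots are the complex-conjugate pair λ ≈ -2.7861 ± 4.0356i. Their product equals the constant term, so |λ|^2 ≈ 24.0484 and |λ| ≈ 4.9039.
Thus the eigenvalues (to 4 decimals) are 5.5721 (modulus 5.5721); -2.7861 ± 4.0356i (modulus 4.9039). The spectral radius is the largest modulus: r(A) ≈ 5.5721. (Cross-check: r(A) ≤ ||A||_2 ≈ 6.3029; equality holds whenever A is normal, though it can also hold for some non-normal A.)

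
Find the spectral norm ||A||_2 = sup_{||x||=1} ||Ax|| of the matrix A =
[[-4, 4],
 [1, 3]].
||A||_2 = sqrt((42 + sqrt(740))/2) ≈ 5.8823 (= sqrt(largest eigenvalue of A^T A))

||A||_2 = sigma_max(A) = sqrt(lambda_max(A^T A)). Form the symmetric matrix M = A^T A =
[[17, -13],
 [-13, 25]].
Its characteristic polynomial (trace, determinant of M give the coefficients) is
  p(λ) = det(λ I - M) = λ^2 - 42λ + 256.
For λ^2 - 42λ + 256 the discriminant is 740. It is nonnegative but not a perfect square, so the roots are real and irrational: λ = (42 ± sqrt(740))/2 ≈ 34.6015, 7.3985.
So the eigenvalues of A^T A are ≈ 7.3985, 34.6015 (all ≥ 0, as they must be for A^T A). The largest is λ_max = (42 + sqrt(740))/2 ≈ 34.6015, hence ||A||_2 = sqrt(λ_max) = sqrt((42 + sqrt(740))/2) ≈ 5.8823.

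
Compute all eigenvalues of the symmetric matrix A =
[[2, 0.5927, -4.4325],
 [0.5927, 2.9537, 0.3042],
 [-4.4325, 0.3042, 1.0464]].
sigma(A) ≈ {-3, 3, 6}

A is real symmetric, so its spectrum consists of real eigenvalues. Expanding the characteristic polynomial of the displayed matrix gives
  det(λ I - A) = p(λ) = λ^3 + (-6)λ^2 + (-9)λ + (54.0013).
Solving p(λ) = 0 yields eigenvalues ≈ -3, 3, 6. (A is shown rounded to 4 decimals, so these recover the underlying integer eigenvalues to within that precision.)
Verification: the trace of A = 6 equals the sum of eigenvalues 6, and det(A) ≈ -54.0013 matches the eigenvalue product -54.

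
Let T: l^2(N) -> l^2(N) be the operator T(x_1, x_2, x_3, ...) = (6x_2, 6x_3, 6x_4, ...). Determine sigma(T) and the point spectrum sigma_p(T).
sigma(T) = closed disk {z in C : |z| ≤ 6}; sigma_p(T) = open disk {z in C : |z| < 6}

Note T = 6·V where V is the unit left shift (V x)_k = x_{k+1}; so sigma(T) = 6·sigma(V) and ||T|| = 6||V||. ||T x||^2 = 36sum_{k≥2} |x_k|^2 ≤ 36||x||^2, with equality on {x : x_1 = 0}, so ||T|| = 6. For any lambda with |lambda| < 6, set r = lambda/6 (|r| < 1); the vector x = (1, r, r^2, ...) is in l^2 and satisfies T x = 6(r, r^2, ...) = lambda x, so lambda is an eigenvalue. On the boundary |lambda| = 6 the geometric series diverges, so no l^2 eigenvector exists, but these lambda lie in the approximate point spectrum. Hence sigma(T) is the closed disk of radius 6 and sigma_p(T) is the open disk.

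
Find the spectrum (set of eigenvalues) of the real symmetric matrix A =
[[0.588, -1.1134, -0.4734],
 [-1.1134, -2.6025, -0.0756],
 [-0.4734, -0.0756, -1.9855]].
sigma(A) ≈ {-3, -2, 1}

A is real symmetric, so its spectrum consists of real eigenvalues. Expanding the characteristic polynomial of the displayed matrix gives
  det(λ I - A) = p(λ) = λ^3 + (4)λ^2 + (1)λ + (-6).
Solving p(λ) = 0 yields eigenvalues ≈ -3, -2, 1. (A is shown rounded to 4 decimals, so these recover the underlying integer eigenvalues to within that precision.)
Verification: the trace of A = -4 equals the sum of eigenvalues -4, and det(A) ≈ 5.9999 matches the eigenvalue product 6.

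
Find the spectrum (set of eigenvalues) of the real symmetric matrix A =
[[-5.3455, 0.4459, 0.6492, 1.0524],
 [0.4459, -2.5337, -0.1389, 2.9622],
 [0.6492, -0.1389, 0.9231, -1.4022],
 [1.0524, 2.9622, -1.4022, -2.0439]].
sigma(A) ≈ {-6, -5, 0, 2}

A is real symmetric, so its spectrum consists of real eigenvalues. Expanding the characteristic polynomial of the displayed matrix gives
  det(λ I - A) = p(λ) = λ^4 + (9)λ^3 + (8)λ^2 + (-59.9987)λ + (-0.0012).
Solving p(λ) = 0 yields eigenvalues ≈ -6, -5, 0, 2. (A is shown rounded to 4 decimals, so these recover the underlying integer eigenvalues to within that precision.)
Verification: the trace of A = -9 equals the sum of eigenvalues -9, and det(A) ≈ -0.0012 matches the eigenvalue product 0.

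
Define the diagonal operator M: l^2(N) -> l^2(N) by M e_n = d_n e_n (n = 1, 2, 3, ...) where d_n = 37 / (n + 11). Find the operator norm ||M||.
||M|| = 37/12 (attained at n = 1)

For M diagonal, ||M|| = sup_n |d_n| = sup_n 37/(n + 11). This is positive and strictly decreasing in n, so the supremum is attained at n = 1: d_1 = 37/(1 + 11) = 37/12. Hence ||M|| = 37/12.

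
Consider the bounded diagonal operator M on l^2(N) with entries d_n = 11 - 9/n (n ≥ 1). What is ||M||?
||M|| = 11

For a diagonal operator on l^2 with entries d_n, ||M|| = sup_n |d_n|. Here d_1 = 2, d_2 = 13/2, ..., and d_n = 11 - 9/n increases monotonically toward 11. All terms lie in [2, 11), so |d_n| = d_n and the supremum is the limit 11, which is not attained by any individual d_n. Hence ||M|| = 11.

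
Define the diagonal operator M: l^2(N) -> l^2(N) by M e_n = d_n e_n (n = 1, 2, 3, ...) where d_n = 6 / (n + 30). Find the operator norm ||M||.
||M|| = 6/31 (attained at n = 1)

For M diagonal, ||M|| = sup_n |d_n| = sup_n 6/(n + 30). This is positive and strictly decreasing in n, so the supremum is attained at n = 1: d_1 = 6/(1 + 30) = 6/31. Hence ||M|| = 6/31.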